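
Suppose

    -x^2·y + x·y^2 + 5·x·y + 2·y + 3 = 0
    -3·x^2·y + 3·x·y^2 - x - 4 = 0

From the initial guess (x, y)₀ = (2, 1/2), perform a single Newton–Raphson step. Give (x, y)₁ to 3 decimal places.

(0.966, -0.172)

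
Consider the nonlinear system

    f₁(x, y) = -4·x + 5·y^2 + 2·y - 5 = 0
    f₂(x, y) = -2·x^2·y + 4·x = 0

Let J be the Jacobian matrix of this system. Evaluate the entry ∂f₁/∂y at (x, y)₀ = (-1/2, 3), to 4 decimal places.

∂f₁/∂y = 10·y + 2.
At (-1/2, 3) this is 32.0000.

32.0000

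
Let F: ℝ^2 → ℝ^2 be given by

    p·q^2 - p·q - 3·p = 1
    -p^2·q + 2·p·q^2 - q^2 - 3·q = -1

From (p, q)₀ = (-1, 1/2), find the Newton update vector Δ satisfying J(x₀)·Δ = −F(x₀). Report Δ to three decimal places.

(0.692, -0.102)

At (-1, 1/2): F = (2.250, -1.750).
Jacobian J = [[q^2 - q - 3, 2·p·q - p], [-2·p·q + 2·q^2, -p^2 + 4·p·q - 2·q - 3]].
At the point, J = [[-3.250, 0.000], [1.500, -7.000]] (det J = 22.750).
Solving J·Δ = −F gives Δ = (0.692, -0.102).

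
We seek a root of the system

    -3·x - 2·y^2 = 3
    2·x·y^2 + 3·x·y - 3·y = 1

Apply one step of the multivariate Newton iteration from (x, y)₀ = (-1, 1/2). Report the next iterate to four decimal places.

At (-1, 1/2): F = (-0.5000, -4.5000).
Jacobian J = [[-3, -4·y], [2·y^2 + 3·y, 4·x·y + 3·x - 3]].
At the point, J = [[-3.0000, -2.0000], [2.0000, -8.0000]] (det J = 28.0000).
Solving J·Δ = −F gives Δ = (0.1786, -0.5179).
Then the next iterate is (x, y)₁ = (-0.8214, -0.0179).

(-0.8214, -0.0179)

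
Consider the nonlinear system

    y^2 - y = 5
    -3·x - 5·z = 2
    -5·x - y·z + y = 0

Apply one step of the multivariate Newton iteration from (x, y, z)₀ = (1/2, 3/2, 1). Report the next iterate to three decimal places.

(0.512, 3.625, -0.707)

At (1/2, 3/2, 1): F = (-4.250, -8.500, -2.500).
Jacobian J = [[0, 2·y - 1, 0], [-3, 0, -5], [-5, -z + 1, -y]].
At the point, J = [[0.000, 2.000, 0.000], [-3.000, 0.000, -5.000], [-5.000, 0.000, -1.500]] (det J = 41.000).
Solving J·Δ = −F gives Δ = (0.012, 2.125, -1.707).
Then the next iterate is (x, y, z)₁ = (0.512, 3.625, -0.707).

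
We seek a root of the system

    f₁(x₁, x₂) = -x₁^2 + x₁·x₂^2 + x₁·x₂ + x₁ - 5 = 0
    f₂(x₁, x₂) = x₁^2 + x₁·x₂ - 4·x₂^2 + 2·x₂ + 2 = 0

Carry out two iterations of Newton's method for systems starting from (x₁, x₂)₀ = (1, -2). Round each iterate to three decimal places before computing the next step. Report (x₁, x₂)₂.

(2.900, -0.100)

At (1, -2): F = (-3.000, -19.000).
Jacobian J = [[-2·x₁ + x₂^2 + x₂ + 1, 2·x₁·x₂ + x₁], [2·x₁ + x₂, x₁ - 8·x₂ + 2]].
At the point, J = [[1.000, -3.000], [0.000, 19.000]] (det J = 19.000).
Solving J·Δ = −F gives Δ = (6.000, 1.000).
Then the next iterate is (x₁, x₂)₁ = (7.000, -1.000).
Round to (7.000, -1.000) and repeat: F = (-47.000, 38.000), J = [[-13.000, -7.000], [13.000, 17.000]].
Δ = (-4.100, 0.900), so (x₁, x₂)₂ = (2.900, -0.100).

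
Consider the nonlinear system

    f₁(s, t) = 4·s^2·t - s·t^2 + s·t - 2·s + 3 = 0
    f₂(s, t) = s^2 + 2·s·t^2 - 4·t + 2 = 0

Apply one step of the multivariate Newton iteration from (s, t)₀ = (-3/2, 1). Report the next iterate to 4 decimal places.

(-0.6952, 0.6445)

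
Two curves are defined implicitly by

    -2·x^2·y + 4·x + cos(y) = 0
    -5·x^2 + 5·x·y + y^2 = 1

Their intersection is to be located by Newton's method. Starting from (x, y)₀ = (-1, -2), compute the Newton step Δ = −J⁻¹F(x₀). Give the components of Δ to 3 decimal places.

(-0.346, 0.889)

At (-1, -2): F = (-0.41615, 8.000).
Jacobian J = [[-4·x·y + 4, -2·x^2 - sin(y)], [-10·x + 5·y, 5·x + 2·y]].
At the point, J = [[-4.000, -1.09070], [0.000, -9.000]] (det J = 36.000).
Solving J·Δ = −F gives Δ = (-0.346, 0.889).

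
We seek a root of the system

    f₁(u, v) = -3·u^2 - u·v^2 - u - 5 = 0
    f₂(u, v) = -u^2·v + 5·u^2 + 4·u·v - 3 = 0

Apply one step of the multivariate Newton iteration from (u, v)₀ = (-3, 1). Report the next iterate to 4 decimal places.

(-1.0556, 0.1481)

At (-3, 1): F = (-26.0000, 21.0000).
Jacobian J = [[-6·u - v^2 - 1, -2·u·v], [-2·u·v + 10·u + 4·v, -u^2 + 4·u]].
At the point, J = [[16.0000, 6.0000], [-20.0000, -21.0000]] (det J = -216.0000).
Solving J·Δ = −F gives Δ = (1.9444, -0.8519).
Then the next iterate is (u, v)₁ = (-1.0556, 0.1481).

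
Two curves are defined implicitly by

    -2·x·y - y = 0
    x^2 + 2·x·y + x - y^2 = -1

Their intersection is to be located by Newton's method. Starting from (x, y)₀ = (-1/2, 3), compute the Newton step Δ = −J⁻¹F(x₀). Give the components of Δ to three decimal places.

(0.000, -1.607)

At (-1/2, 3): F = (0.000, -11.250).
Jacobian J = [[-2·y, -2·x - 1], [2·x + 2·y + 1, 2·x - 2·y]].
At the point, J = [[-6.000, 0.000], [6.000, -7.000]] (det J = 42.000).
Solving J·Δ = −F gives Δ = (0.000, -1.607).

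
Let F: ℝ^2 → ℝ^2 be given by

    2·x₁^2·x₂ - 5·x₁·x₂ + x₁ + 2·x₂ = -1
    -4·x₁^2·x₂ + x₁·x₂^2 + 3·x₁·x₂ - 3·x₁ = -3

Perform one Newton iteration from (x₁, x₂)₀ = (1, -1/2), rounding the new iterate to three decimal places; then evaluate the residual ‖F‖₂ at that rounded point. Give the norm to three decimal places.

At (1, -1/2): F = (2.500, 0.750).
Jacobian J = [[4·x₁·x₂ - 5·x₂ + 1, 2·x₁^2 - 5·x₁ + 2], [-8·x₁·x₂ + x₂^2 + 3·x₂ - 3, -4·x₁^2 + 2·x₁·x₂ + 3·x₁]].
At the point, J = [[1.500, -1.000], [-0.250, -2.000]] (det J = -3.250).
Solving J·Δ = −F gives Δ = (-1.308, 0.538).
Then the next iterate is (x₁, x₂)₁ = (-0.308, 0.038).
Re-evaluating at (-0.308, 0.038): F = (0.83373, 3.87402), so ‖F‖₂ = 3.963.

3.963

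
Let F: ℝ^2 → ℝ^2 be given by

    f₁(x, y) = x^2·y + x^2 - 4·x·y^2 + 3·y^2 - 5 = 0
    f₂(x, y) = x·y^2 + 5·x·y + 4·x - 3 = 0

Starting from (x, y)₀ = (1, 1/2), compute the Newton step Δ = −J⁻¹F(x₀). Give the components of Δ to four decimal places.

(1.8750, -2.7344)

At (1, 1/2): F = (-3.7500, 3.7500).
Jacobian J = [[2·x·y + 2·x - 4·y^2, x^2 - 8·x·y + 6·y], [y^2 + 5·y + 4, 2·x·y + 5·x]].
At the point, J = [[2.0000, 0.0000], [6.7500, 6.0000]] (det J = 12.0000).
Solving J·Δ = −F gives Δ = (1.8750, -2.7344).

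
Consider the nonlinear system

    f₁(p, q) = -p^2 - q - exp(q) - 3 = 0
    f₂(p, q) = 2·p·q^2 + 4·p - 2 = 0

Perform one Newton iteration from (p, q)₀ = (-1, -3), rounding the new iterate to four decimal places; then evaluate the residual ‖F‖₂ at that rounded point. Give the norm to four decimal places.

5.2429

At (-1, -3): F = (-1.049787, -24.0000).
Jacobian J = [[-2·p, -exp(q) - 1], [2·q^2 + 4, 4·p·q]].
At the point, J = [[2.0000, -1.049787], [22.0000, 12.0000]] (det J = 47.095316).
Solving J·Δ = −F gives Δ = (0.8025, 0.5288).
Then the next iterate is (p, q)₁ = (-0.1975, -2.4712).
Re-evaluating at (-0.1975, -2.4712): F = (-0.652290, -5.202198), so ‖F‖₂ = 5.2429.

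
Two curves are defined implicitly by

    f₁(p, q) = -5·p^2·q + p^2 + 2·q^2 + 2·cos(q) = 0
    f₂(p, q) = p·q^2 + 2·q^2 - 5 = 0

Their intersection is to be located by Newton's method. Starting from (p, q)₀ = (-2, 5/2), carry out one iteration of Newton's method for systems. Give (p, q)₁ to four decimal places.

At (-2, 5/2): F = (-35.102287, -5.0000).
Jacobian J = [[-10·p·q + 2·p, -5·p^2 + 4·q - 2·sin(q)], [q^2, 2·p·q + 4·q]].
At the point, J = [[46.0000, -11.196944], [6.2500, 0.0000]] (det J = 69.980902).
Solving J·Δ = −F gives Δ = (0.8000, 0.1516).
Then the next iterate is (p, q)₁ = (-1.2000, 2.6516).

(-1.2000, 2.6516)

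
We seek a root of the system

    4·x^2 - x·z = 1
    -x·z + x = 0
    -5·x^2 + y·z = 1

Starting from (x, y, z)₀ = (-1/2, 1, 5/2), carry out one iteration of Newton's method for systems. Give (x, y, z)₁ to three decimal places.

At (-1/2, 1, 5/2): F = (1.250, 0.750, 0.250).
Jacobian J = [[8·x - z, 0, -x], [-z + 1, 0, -x], [-10·x, z, y]].
At the point, J = [[-6.500, 0.000, 0.500], [-1.500, 0.000, 0.500], [5.000, 2.500, 1.000]] (det J = 6.250).
Solving J·Δ = −F gives Δ = (0.100, 0.180, -1.200).
Then the next iterate is (x, y, z)₁ = (-0.400, 1.180, 1.300).

(-0.400, 1.180, 1.300)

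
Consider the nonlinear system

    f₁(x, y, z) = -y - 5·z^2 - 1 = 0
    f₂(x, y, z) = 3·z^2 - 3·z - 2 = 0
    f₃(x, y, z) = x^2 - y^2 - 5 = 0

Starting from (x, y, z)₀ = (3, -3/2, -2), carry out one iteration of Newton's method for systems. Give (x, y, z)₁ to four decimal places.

At (3, -3/2, -2): F = (-19.5000, 16.0000, 1.7500).
Jacobian J = [[0, -1, -10·z], [0, 0, 6·z - 3], [2·x, -2·y, 0]].
At the point, J = [[0.0000, -1.0000, 20.0000], [0.0000, 0.0000, -15.0000], [6.0000, 3.0000, 0.0000]] (det J = 90.0000).
Solving J·Δ = −F gives Δ = (-1.2083, 1.8333, 1.0667).
Then the next iterate is (x, y, z)₁ = (1.7917, 0.3333, -0.9333).

(1.7917, 0.3333, -0.9333)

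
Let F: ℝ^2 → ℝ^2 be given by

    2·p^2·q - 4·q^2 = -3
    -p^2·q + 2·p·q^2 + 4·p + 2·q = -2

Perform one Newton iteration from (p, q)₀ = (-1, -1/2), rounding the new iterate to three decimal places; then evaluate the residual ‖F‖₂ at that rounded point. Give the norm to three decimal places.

3.564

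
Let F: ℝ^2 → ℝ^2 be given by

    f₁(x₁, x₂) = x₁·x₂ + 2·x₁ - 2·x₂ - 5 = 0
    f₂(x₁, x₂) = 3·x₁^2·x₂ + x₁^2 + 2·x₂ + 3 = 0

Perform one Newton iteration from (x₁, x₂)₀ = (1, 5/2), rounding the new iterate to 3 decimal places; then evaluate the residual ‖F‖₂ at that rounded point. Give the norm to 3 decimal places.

At (1, 5/2): F = (-5.500, 16.500).
Jacobian J = [[x₂ + 2, x₁ - 2], [6·x₁·x₂ + 2·x₁, 3·x₁^2 + 2]].
At the point, J = [[4.500, -1.000], [17.000, 5.000]] (det J = 39.500).
Solving J·Δ = −F gives Δ = (0.278, -4.247).
Then the next iterate is (x₁, x₂)₁ = (1.278, -1.747).
Re-evaluating at (1.278, -1.747): F = (-1.18267, -7.42076), so ‖F‖₂ = 7.514.

7.514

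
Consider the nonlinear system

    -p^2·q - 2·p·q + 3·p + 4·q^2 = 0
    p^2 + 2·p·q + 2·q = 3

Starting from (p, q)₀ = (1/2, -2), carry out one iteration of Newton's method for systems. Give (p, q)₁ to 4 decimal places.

(-3.1742, -2.7576)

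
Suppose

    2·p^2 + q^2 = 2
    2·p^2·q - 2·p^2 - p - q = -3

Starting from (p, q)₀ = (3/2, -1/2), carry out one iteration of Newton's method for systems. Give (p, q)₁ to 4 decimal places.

(1.0568, -0.4091)

At (3/2, -1/2): F = (2.7500, -4.7500).
Jacobian J = [[4·p, 2·q], [4·p·q - 4·p - 1, 2·p^2 - 1]].
At the point, J = [[6.0000, -1.0000], [-10.0000, 3.5000]] (det J = 11.0000).
Solving J·Δ = −F gives Δ = (-0.4432, 0.0909).
Then the next iterate is (p, q)₁ = (1.0568, -0.4091).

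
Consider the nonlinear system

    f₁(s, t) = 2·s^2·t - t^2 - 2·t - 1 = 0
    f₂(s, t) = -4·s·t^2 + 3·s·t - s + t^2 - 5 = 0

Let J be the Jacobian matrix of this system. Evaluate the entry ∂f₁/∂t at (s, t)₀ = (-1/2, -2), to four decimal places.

2.5000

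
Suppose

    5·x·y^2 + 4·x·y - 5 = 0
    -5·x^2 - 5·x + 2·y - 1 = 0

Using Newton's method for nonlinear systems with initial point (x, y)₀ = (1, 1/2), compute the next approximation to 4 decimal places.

At (1, 1/2): F = (-1.7500, -10.0000).
Jacobian J = [[5·y^2 + 4·y, 10·x·y + 4·x], [-10·x - 5, 2]].
At the point, J = [[3.2500, 9.0000], [-15.0000, 2.0000]] (det J = 141.5000).
Solving J·Δ = −F gives Δ = (-0.6113, 0.4152).
Then the next iterate is (x, y)₁ = (0.3887, 0.9152).

(0.3887, 0.9152)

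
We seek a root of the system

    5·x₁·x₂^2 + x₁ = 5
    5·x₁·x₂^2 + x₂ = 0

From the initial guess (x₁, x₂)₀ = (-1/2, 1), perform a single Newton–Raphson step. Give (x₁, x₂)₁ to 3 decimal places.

(-25.000, -30.000)

At (-1/2, 1): F = (-8.000, -1.500).
Jacobian J = [[5·x₂^2 + 1, 10·x₁·x₂], [5·x₂^2, 10·x₁·x₂ + 1]].
At the point, J = [[6.000, -5.000], [5.000, -4.000]] (det J = 1.000).
Solving J·Δ = −F gives Δ = (-24.500, -31.000).
Then the next iterate is (x₁, x₂)₁ = (-25.000, -30.000).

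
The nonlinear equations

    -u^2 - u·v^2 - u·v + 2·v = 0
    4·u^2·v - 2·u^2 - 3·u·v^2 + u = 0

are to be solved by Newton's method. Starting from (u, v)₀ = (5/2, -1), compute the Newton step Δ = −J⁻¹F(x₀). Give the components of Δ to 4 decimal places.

(-2.4777, -0.9196)

At (5/2, -1): F = (-8.2500, -42.5000).
Jacobian J = [[-2·u - v^2 - v, -2·u·v - u + 2], [8·u·v - 4·u - 3·v^2 + 1, 4·u^2 - 6·u·v]].
At the point, J = [[-5.0000, 4.5000], [-32.0000, 40.0000]] (det J = -56.0000).
Solving J·Δ = −F gives Δ = (-2.4777, -0.9196).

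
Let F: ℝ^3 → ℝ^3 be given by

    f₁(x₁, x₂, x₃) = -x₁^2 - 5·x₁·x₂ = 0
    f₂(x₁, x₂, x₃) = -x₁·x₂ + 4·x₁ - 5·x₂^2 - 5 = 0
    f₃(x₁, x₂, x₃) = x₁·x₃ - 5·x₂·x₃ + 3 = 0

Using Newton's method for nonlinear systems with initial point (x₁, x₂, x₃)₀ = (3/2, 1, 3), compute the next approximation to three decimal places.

At (3/2, 1, 3): F = (-9.750, -5.500, -7.500).
Jacobian J = [[-2·x₁ - 5·x₂, -5·x₁, 0], [-x₂ + 4, -x₁ - 10·x₂, 0], [x₃, -5·x₃, x₁ - 5·x₂]].
At the point, J = [[-8.000, -7.500, 0.000], [3.000, -11.500, 0.000], [3.000, -15.000, -3.500]] (det J = -400.750).
Solving J·Δ = −F gives Δ = (-0.619, -0.640, 0.068).
Then the next iterate is (x₁, x₂, x₃)₁ = (0.881, 0.360, 3.068).

(0.881, 0.360, 3.068)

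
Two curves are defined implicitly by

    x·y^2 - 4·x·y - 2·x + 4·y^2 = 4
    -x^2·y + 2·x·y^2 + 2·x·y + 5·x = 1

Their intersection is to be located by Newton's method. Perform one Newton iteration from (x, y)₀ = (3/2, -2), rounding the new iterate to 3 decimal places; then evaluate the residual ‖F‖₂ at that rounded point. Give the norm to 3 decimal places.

At (3/2, -2): F = (27.000, 17.000).
Jacobian J = [[y^2 - 4·y - 2, 2·x·y - 4·x + 8·y], [-2·x·y + 2·y^2 + 2·y + 5, -x^2 + 4·x·y + 2·x]].
At the point, J = [[10.000, -28.000], [15.000, -11.250]] (det J = 307.500).
Solving J·Δ = −F gives Δ = (-0.560, 0.764).
Then the next iterate is (x, y)₁ = (0.940, -1.236).
Re-evaluating at (0.940, -1.236): F = (6.31418, 5.34052), so ‖F‖₂ = 8.270.

8.270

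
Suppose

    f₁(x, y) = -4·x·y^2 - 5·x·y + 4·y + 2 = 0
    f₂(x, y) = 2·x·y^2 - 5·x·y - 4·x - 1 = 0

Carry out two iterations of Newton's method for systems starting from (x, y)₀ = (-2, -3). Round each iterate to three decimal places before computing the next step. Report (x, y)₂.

(0.627, -3.098)

At (-2, -3): F = (32.000, -59.000).
Jacobian J = [[-4·y^2 - 5·y, -8·x·y - 5·x + 4], [2·y^2 - 5·y - 4, 4·x·y - 5·x]].
At the point, J = [[-21.000, -34.000], [29.000, 34.000]] (det J = 272.000).
Solving J·Δ = −F gives Δ = (3.375, -1.143).
Then the next iterate is (x, y)₁ = (1.375, -4.143).
Round to (1.375, -4.143) and repeat: F = (-80.49334, 69.18536), J = [[-47.94280, 42.698], [51.04390, -29.66150]].
Δ = (-0.748, 1.045), so (x, y)₂ = (0.627, -3.098).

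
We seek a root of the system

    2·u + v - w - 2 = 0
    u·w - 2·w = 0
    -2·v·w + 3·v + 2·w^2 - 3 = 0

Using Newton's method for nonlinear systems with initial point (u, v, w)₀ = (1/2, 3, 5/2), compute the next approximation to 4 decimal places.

(0.8409, 0.8864, 0.5682)

At (1/2, 3, 5/2): F = (-0.5000, -3.7500, 3.5000).
Jacobian J = [[2, 1, -1], [w, 0, u - 2], [0, -2·w + 3, -2·v + 4·w]].
At the point, J = [[2.0000, 1.0000, -1.0000], [2.5000, 0.0000, -1.5000], [0.0000, -2.0000, 4.0000]] (det J = -11.0000).
Solving J·Δ = −F gives Δ = (0.3409, -2.1136, -1.9318).
Then the next iterate is (u, v, w)₁ = (0.8409, 0.8864, 0.5682).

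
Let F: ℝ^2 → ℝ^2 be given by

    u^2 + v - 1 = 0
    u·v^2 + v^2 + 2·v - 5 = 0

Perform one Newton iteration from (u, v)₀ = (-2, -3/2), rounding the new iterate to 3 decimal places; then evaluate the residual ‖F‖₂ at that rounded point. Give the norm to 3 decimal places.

4.669

At (-2, -3/2): F = (1.500, -10.250).
Jacobian J = [[2·u, 1], [v^2, 2·u·v + 2·v + 2]].
At the point, J = [[-4.000, 1.000], [2.250, 5.000]] (det J = -22.250).
Solving J·Δ = −F gives Δ = (0.798, 1.691).
Then the next iterate is (u, v)₁ = (-1.202, 0.191).
Re-evaluating at (-1.202, 0.191): F = (0.63580, -4.62537), so ‖F‖₂ = 4.669.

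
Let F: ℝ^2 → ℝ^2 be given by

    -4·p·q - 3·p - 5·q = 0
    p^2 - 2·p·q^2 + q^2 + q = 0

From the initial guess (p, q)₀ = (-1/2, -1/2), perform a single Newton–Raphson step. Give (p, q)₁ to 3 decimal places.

At (-1/2, -1/2): F = (3.000, 0.250).
Jacobian J = [[-4·q - 3, -4·p - 5], [2·p - 2·q^2, -4·p·q + 2·q + 1]].
At the point, J = [[-1.000, -3.000], [-1.500, -1.000]] (det J = -3.500).
Solving J·Δ = −F gives Δ = (-0.643, 1.214).
Then the next iterate is (p, q)₁ = (-1.143, 0.714).

(-1.143, 0.714)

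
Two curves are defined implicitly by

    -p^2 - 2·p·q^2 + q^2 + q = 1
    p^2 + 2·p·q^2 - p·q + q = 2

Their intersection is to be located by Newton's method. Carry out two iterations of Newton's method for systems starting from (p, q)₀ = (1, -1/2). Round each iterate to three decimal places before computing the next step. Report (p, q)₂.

(5.795, 5.492)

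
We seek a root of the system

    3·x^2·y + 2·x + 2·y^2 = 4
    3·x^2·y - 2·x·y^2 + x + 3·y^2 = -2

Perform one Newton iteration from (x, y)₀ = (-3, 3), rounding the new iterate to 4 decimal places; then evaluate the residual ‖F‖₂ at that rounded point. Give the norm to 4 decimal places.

50.3942

At (-3, 3): F = (89.0000, 161.0000).
Jacobian J = [[6·x·y + 2, 3·x^2 + 4·y], [6·x·y - 2·y^2 + 1, 3·x^2 - 4·x·y + 6·y]].
At the point, J = [[-52.0000, 39.0000], [-71.0000, 81.0000]] (det J = -1443.0000).
Solving J·Δ = −F gives Δ = (0.6445, -1.4227).
Then the next iterate is (x, y)₁ = (-2.3555, 1.5773).
Re-evaluating at (-2.3555, 1.5773): F = (22.519131, 45.082887), so ‖F‖₂ = 50.3942.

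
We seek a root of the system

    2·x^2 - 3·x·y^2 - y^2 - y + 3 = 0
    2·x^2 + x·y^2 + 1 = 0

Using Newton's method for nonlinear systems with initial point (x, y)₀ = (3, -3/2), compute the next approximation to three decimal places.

At (3, -3/2): F = (0.000, 25.750).
Jacobian J = [[4·x - 3·y^2, -6·x·y - 2·y - 1], [4·x + y^2, 2·x·y]].
At the point, J = [[5.250, 29.000], [14.250, -9.000]] (det J = -460.500).
Solving J·Δ = −F gives Δ = (-1.622, 0.294).
Then the next iterate is (x, y)₁ = (1.378, -1.206).

(1.378, -1.206)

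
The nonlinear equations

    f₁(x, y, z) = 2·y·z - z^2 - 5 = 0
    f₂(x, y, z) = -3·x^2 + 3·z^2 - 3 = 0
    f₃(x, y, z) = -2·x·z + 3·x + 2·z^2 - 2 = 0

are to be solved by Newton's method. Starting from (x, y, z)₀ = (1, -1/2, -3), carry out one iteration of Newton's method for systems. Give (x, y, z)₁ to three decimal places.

(0.366, -1.185, -1.622)

At (1, -1/2, -3): F = (-11.000, 21.000, 25.000).
Jacobian J = [[0, 2·z, 2·y - 2·z], [-6·x, 0, 6·z], [-2·z + 3, 0, -2·x + 4·z]].
At the point, J = [[0.000, -6.000, 5.000], [-6.000, 0.000, -18.000], [9.000, 0.000, -14.000]] (det J = 1476.000).
Solving J·Δ = −F gives Δ = (-0.634, -0.685, 1.378).
Then the next iterate is (x, y, z)₁ = (0.366, -1.185, -1.622).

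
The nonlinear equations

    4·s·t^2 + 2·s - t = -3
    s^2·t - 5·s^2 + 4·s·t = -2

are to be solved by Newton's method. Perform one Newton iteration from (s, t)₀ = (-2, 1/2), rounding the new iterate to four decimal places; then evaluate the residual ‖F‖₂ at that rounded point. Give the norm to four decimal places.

4.4586

At (-2, 1/2): F = (-3.5000, -20.0000).
Jacobian J = [[4·t^2 + 2, 8·s·t - 1], [2·s·t - 10·s + 4·t, s^2 + 4·s]].
At the point, J = [[3.0000, -9.0000], [20.0000, -4.0000]] (det J = 168.0000).
Solving J·Δ = −F gives Δ = (0.9881, -0.0595).
Then the next iterate is (s, t)₁ = (-1.0119, 0.4405).
Re-evaluating at (-1.0119, 0.4405): F = (-0.249697, -4.451630), so ‖F‖₂ = 4.4586.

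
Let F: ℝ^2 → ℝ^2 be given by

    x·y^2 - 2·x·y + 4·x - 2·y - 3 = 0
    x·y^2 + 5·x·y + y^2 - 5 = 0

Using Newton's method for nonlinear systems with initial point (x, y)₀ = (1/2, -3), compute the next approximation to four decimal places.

(0.0282, -2.4107)

At (1/2, -3): F = (12.5000, 1.0000).
Jacobian J = [[y^2 - 2·y + 4, 2·x·y - 2·x - 2], [y^2 + 5·y, 2·x·y + 5·x + 2·y]].
At the point, J = [[19.0000, -6.0000], [-6.0000, -6.5000]] (det J = -159.5000).
Solving J·Δ = −F gives Δ = (-0.4718, 0.5893).
Then the next iterate is (x, y)₁ = (0.0282, -2.4107).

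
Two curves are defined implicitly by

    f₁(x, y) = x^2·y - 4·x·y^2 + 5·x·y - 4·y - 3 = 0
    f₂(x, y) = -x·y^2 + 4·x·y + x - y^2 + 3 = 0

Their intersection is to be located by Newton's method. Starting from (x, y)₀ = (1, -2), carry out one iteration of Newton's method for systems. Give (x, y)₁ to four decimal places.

(0.6296, -1.3395)

At (1, -2): F = (-23.0000, -12.0000).
Jacobian J = [[2·x·y - 4·y^2 + 5·y, x^2 - 8·x·y + 5·x - 4], [-y^2 + 4·y + 1, -2·x·y + 4·x - 2·y]].
At the point, J = [[-30.0000, 18.0000], [-11.0000, 12.0000]] (det J = -162.0000).
Solving J·Δ = −F gives Δ = (-0.3704, 0.6605).
Then the next iterate is (x, y)₁ = (0.6296, -1.3395).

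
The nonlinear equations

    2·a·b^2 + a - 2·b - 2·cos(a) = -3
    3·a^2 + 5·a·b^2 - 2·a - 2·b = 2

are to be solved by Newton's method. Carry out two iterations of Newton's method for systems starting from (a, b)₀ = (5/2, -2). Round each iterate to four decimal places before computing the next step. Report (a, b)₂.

(2.7922, 1.7391)

At (5/2, -2): F = (31.102287, 65.7500).
Jacobian J = [[2·b^2 + 2·sin(a) + 1, 4·a·b - 2], [6·a + 5·b^2 - 2, 10·a·b - 2]].
At the point, J = [[10.196944, -22.0000], [33.0000, -52.0000]] (det J = 195.758897).
Solving J·Δ = −F gives Δ = (0.8726, 1.8182).
Then the next iterate is (a, b)₁ = (3.3726, -0.1818).
Round to (3.3726, -0.1818) and repeat: F = (8.906010, 26.299035), J = [[0.608186, -4.452555], [18.400856, -8.131387]].
Δ = (-0.5804, 1.9209), so (a, b)₂ = (2.7922, 1.7391).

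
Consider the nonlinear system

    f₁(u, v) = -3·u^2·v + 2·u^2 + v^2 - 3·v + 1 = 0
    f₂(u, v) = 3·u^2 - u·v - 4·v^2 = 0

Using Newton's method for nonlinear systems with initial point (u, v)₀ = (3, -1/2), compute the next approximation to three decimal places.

(1.508, -0.406)

At (3, -1/2): F = (34.250, 27.500).
Jacobian J = [[-6·u·v + 4·u, -3·u^2 + 2·v - 3], [6·u - v, -u - 8·v]].
At the point, J = [[21.000, -31.000], [18.500, 1.000]] (det J = 594.500).
Solving J·Δ = −F gives Δ = (-1.492, 0.094).
Then the next iterate is (u, v)₁ = (1.508, -0.406).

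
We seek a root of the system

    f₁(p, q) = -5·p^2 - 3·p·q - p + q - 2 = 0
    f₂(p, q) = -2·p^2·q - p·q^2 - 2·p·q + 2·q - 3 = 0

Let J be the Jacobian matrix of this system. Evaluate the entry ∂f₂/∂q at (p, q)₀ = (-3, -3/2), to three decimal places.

∂f₂/∂q = -2·p^2 - 2·p·q - 2·p + 2.
At (-3, -3/2) this is -19.000.

-19.000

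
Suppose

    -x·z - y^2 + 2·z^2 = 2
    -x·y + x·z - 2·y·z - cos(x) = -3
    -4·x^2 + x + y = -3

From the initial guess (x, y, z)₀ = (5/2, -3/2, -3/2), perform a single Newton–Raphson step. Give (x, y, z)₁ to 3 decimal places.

(1.392, -1.561, -1.247)

At (5/2, -3/2, -3/2): F = (4.000, -0.69886, -21.000).
Jacobian J = [[-z, -2·y, -x + 4·z], [-y + z + sin(x), -x - 2·z, x - 2·y], [-8·x + 1, 1, 0]].
At the point, J = [[1.500, 3.000, -8.500], [0.59847, 0.500, 5.500], [-19.000, 1.000, 0.000]] (det J = -407.58701).
Solving J·Δ = −F gives Δ = (-1.108, -0.061, 0.253).
Then the next iterate is (x, y, z)₁ = (1.392, -1.561, -1.247).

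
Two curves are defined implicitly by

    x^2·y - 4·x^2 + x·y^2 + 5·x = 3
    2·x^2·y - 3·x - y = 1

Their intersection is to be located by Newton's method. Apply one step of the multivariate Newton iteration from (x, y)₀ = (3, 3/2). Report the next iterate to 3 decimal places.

At (3, 3/2): F = (-3.750, 15.500).
Jacobian J = [[2·x·y - 8·x + y^2 + 5, x^2 + 2·x·y], [4·x·y - 3, 2·x^2 - 1]].
At the point, J = [[-7.750, 18.000], [15.000, 17.000]] (det J = -401.750).
Solving J·Δ = −F gives Δ = (-0.853, -0.159).
Then the next iterate is (x, y)₁ = (2.147, 1.341).

(2.147, 1.341)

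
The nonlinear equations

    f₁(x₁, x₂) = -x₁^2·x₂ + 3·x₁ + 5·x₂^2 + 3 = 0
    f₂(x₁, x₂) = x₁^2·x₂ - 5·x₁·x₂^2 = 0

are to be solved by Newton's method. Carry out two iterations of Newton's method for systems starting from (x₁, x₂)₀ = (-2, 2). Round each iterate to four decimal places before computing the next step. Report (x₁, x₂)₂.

(-1.2503, 0.6848)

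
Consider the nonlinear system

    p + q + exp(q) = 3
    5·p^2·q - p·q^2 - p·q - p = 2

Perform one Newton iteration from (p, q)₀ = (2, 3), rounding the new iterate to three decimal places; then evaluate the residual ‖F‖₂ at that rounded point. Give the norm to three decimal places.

11.674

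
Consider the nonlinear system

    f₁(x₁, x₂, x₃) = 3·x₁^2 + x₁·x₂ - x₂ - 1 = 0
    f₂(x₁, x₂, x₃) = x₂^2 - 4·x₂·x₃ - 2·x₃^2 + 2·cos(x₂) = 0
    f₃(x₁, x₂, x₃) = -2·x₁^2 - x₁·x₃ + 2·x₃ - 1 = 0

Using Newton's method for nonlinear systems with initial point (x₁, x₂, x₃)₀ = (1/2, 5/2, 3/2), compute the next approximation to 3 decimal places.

(0.496, -0.547, 0.990)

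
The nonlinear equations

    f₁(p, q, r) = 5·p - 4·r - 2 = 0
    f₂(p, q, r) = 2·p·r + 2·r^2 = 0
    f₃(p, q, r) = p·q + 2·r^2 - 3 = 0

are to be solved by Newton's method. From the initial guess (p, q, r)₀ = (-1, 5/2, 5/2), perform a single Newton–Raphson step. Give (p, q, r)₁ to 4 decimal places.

At (-1, 5/2, 5/2): F = (-17.0000, 7.5000, 7.0000).
Jacobian J = [[5, 0, -4], [2·r, 0, 2·p + 4·r], [q, p, 4·r]].
At the point, J = [[5.0000, 0.0000, -4.0000], [5.0000, 0.0000, 8.0000], [2.5000, -1.0000, 10.0000]] (det J = 60.0000).
Solving J·Δ = −F gives Δ = (1.7667, -9.0000, -2.0417).
Then the next iterate is (p, q, r)₁ = (0.7667, -6.5000, 0.4583).

(0.7667, -6.5000, 0.4583)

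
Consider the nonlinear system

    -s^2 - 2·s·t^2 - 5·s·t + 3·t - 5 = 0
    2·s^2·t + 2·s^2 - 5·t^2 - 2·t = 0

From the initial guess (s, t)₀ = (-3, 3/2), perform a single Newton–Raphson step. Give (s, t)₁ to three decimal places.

At (-3, 3/2): F = (26.500, 30.750).
Jacobian J = [[-2·s - 2·t^2 - 5·t, -4·s·t - 5·s + 3], [4·s·t + 4·s, 2·s^2 - 10·t - 2]].
At the point, J = [[-6.000, 36.000], [-30.000, 1.000]] (det J = 1074.000).
Solving J·Δ = −F gives Δ = (1.006, -0.568).
Then the next iterate is (s, t)₁ = (-1.994, 0.932).

(-1.994, 0.932)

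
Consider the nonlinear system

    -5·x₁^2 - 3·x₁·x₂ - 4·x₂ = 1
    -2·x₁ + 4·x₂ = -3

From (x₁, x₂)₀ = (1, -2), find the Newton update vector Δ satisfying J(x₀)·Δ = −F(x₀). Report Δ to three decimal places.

At (1, -2): F = (8.000, -7.000).
Jacobian J = [[-10·x₁ - 3·x₂, -3·x₁ - 4], [-2, 4]].
At the point, J = [[-4.000, -7.000], [-2.000, 4.000]] (det J = -30.000).
Solving J·Δ = −F gives Δ = (-0.567, 1.467).

(-0.567, 1.467)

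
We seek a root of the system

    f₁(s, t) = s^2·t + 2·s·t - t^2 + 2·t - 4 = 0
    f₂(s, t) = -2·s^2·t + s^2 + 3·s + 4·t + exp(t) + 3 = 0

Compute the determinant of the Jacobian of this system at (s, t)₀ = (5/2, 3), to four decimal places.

402.7963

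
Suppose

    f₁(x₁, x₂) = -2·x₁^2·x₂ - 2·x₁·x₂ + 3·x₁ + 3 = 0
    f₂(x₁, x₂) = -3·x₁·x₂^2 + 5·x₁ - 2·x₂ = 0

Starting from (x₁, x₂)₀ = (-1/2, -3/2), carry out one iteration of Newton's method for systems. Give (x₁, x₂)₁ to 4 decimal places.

At (-1/2, -3/2): F = (0.7500, 3.8750).
Jacobian J = [[-4·x₁·x₂ - 2·x₂ + 3, -2·x₁^2 - 2·x₁], [-3·x₂^2 + 5, -6·x₁·x₂ - 2]].
At the point, J = [[3.0000, 0.5000], [-1.7500, -6.5000]] (det J = -18.6250).
Solving J·Δ = −F gives Δ = (-0.3658, 0.6946).
Then the next iterate is (x₁, x₂)₁ = (-0.8658, -0.8054).

(-0.8658, -0.8054)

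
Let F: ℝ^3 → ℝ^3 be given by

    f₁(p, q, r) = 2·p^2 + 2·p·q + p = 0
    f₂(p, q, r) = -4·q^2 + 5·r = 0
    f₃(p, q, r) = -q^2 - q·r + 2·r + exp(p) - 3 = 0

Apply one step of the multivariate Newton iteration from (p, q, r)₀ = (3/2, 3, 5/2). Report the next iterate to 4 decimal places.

(0.6664, 1.6124, 0.5398)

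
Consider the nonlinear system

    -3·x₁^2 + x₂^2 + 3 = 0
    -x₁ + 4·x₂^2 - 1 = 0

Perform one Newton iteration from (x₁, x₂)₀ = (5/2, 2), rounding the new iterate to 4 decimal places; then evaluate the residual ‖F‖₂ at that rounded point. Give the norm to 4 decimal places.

At (5/2, 2): F = (-11.7500, 12.5000).
Jacobian J = [[-6·x₁, 2·x₂], [-1, 8·x₂]].
At the point, J = [[-15.0000, 4.0000], [-1.0000, 16.0000]] (det J = -236.0000).
Solving J·Δ = −F gives Δ = (-1.0085, -0.8443).
Then the next iterate is (x₁, x₂)₁ = (1.4915, 1.1557).
Re-evaluating at (1.4915, 1.1557): F = (-2.338074, 2.851070), so ‖F‖₂ = 3.6872.

3.6872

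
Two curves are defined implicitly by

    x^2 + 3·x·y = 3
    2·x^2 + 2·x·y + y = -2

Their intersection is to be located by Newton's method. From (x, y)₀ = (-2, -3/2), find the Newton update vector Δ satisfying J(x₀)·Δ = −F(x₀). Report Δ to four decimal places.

(1.4074, -0.3272)

At (-2, -3/2): F = (10.0000, 14.5000).
Jacobian J = [[2·x + 3·y, 3·x], [4·x + 2·y, 2·x + 1]].
At the point, J = [[-8.5000, -6.0000], [-11.0000, -3.0000]] (det J = -40.5000).
Solving J·Δ = −F gives Δ = (1.4074, -0.3272).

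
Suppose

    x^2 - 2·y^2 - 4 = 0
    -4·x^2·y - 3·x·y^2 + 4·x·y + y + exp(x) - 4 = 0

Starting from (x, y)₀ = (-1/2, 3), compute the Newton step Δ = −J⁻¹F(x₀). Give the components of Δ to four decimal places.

At (-1/2, 3): F = (-21.7500, 4.106531).
Jacobian J = [[2·x, -4·y], [-8·x·y - 3·y^2 + 4·y + exp(x), -4·x^2 - 6·x·y + 4·x + 1]].
At the point, J = [[-1.0000, -12.0000], [-2.393469, 7.0000]] (det J = -35.721632).
Solving J·Δ = −F gives Δ = (-2.8826, -1.5723).

(-2.8826, -1.5723)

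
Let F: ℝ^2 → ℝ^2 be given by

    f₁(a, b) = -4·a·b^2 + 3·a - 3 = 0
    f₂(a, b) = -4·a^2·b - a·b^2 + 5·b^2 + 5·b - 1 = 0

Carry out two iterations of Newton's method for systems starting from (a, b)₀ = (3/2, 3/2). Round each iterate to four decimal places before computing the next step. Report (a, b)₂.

(1.1978, 0.5533)

At (3/2, 3/2): F = (-12.0000, 0.8750).
Jacobian J = [[-4·b^2 + 3, -8·a·b], [-8·a·b - b^2, -4·a^2 - 2·a·b + 10·b + 5]].
At the point, J = [[-6.0000, -18.0000], [-20.2500, 6.5000]] (det J = -403.5000).
Solving J·Δ = −F gives Δ = (-0.1543, -0.6152).
Then the next iterate is (a, b)₁ = (1.3457, 0.8848).
Round to (1.3457, 0.8848) and repeat: F = (-3.176938, -0.124322), J = [[-0.131484, -9.525403], [-10.308274, 4.223015]].
Δ = (-0.1479, -0.3315), so (a, b)₂ = (1.1978, 0.5533).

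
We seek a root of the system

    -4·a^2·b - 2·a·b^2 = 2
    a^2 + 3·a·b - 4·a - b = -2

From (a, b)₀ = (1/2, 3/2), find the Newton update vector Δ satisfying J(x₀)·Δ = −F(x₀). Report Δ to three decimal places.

At (1/2, 3/2): F = (-5.750, 1.000).
Jacobian J = [[-8·a·b - 2·b^2, -4·a^2 - 4·a·b], [2·a + 3·b - 4, 3·a - 1]].
At the point, J = [[-10.500, -4.000], [1.500, 0.500]] (det J = 0.750).
Solving J·Δ = −F gives Δ = (-1.500, 2.500).

(-1.500, 2.500)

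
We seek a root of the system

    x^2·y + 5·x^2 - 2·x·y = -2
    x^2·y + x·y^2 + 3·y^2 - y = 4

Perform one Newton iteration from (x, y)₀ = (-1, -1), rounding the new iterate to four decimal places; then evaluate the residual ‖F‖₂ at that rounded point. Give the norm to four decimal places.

At (-1, -1): F = (4.0000, -2.0000).
Jacobian J = [[2·x·y + 10·x - 2·y, x^2 - 2·x], [2·x·y + y^2, x^2 + 2·x·y + 6·y - 1]].
At the point, J = [[-6.0000, 3.0000], [3.0000, -4.0000]] (det J = 15.0000).
Solving J·Δ = −F gives Δ = (0.6667, 0.0000).
Then the next iterate is (x, y)₁ = (-0.3333, -1.0000).
Re-evaluating at (-0.3333, -1.0000): F = (1.777756, -0.444389), so ‖F‖₂ = 1.8325.

1.8325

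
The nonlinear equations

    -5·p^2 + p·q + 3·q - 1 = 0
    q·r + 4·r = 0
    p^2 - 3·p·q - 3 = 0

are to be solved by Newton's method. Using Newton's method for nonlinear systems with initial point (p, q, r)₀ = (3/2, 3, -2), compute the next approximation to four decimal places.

At (3/2, 3, -2): F = (1.2500, -14.0000, -14.2500).
Jacobian J = [[-10·p + q, p + 3, 0], [0, r, q + 4], [2·p - 3·q, -3·p, 0]].
At the point, J = [[-12.0000, 4.5000, 0.0000], [0.0000, -2.0000, 7.0000], [-6.0000, -4.5000, 0.0000]] (det J = -567.0000).
Solving J·Δ = −F gives Δ = (-0.7222, -2.2037, 1.3704).
Then the next iterate is (p, q, r)₁ = (0.7778, 0.7963, -0.6296).

(0.7778, 0.7963, -0.6296)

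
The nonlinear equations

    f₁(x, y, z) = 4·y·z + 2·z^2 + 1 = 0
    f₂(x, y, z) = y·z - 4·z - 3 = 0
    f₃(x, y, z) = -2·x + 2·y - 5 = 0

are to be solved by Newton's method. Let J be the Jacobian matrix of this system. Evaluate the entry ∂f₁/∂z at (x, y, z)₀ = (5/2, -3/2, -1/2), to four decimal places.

∂f₁/∂z = 4·y + 4·z.
At (5/2, -3/2, -1/2) this is -8.0000.

-8.0000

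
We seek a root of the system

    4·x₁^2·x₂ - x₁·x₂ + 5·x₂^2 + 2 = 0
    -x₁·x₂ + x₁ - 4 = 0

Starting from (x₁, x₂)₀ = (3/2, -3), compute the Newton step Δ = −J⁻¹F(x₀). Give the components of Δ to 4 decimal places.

At (3/2, -3): F = (24.5000, 2.0000).
Jacobian J = [[8·x₁·x₂ - x₂, 4·x₁^2 - x₁ + 10·x₂], [-x₂ + 1, -x₁]].
At the point, J = [[-33.0000, -22.5000], [4.0000, -1.5000]] (det J = 139.5000).
Solving J·Δ = −F gives Δ = (-0.0591, 1.1756).

(-0.0591, 1.1756)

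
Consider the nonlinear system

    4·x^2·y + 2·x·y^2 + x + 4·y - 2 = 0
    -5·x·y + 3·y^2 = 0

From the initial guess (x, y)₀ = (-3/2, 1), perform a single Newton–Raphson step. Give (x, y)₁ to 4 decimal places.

(-1.3353, 0.2832)

At (-3/2, 1): F = (6.5000, 10.5000).
Jacobian J = [[8·x·y + 2·y^2 + 1, 4·x^2 + 4·x·y + 4], [-5·y, -5·x + 6·y]].
At the point, J = [[-9.0000, 7.0000], [-5.0000, 13.5000]] (det J = -86.5000).
Solving J·Δ = −F gives Δ = (0.1647, -0.7168).
Then the next iterate is (x, y)₁ = (-1.3353, 0.2832).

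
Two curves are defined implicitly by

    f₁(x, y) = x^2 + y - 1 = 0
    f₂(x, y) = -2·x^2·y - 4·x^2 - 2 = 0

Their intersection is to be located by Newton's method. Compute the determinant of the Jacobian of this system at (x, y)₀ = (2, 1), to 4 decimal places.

J = [[2·x, 1], [-4·x·y - 8·x, -2·x^2]].
At the point, J = [[4.0000, 1.0000], [-24.0000, -8.0000]].
det J = -8.0000.

-8.0000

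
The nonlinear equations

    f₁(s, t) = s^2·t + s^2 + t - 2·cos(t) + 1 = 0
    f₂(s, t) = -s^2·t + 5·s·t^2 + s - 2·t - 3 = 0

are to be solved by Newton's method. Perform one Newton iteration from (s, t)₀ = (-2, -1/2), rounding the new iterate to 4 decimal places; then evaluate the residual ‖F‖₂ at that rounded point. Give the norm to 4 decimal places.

3.2689

At (-2, -1/2): F = (0.744835, -4.5000).
Jacobian J = [[2·s·t + 2·s, s^2 + 2·sin(t) + 1], [-2·s·t + 5·t^2 + 1, -s^2 + 10·s·t - 2]].
At the point, J = [[-2.0000, 4.041149], [0.2500, 4.0000]] (det J = -9.010287).
Solving J·Δ = −F gives Δ = (2.3489, 0.9782).
Then the next iterate is (s, t)₁ = (0.3489, 0.4782).
Re-evaluating at (0.3489, 0.4782): F = (-0.117506, -3.266788), so ‖F‖₂ = 3.2689.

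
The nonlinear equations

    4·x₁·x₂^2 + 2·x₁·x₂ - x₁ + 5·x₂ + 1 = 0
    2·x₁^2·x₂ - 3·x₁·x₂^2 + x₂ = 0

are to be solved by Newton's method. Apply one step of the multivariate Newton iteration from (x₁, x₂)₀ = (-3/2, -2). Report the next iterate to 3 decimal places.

At (-3/2, -2): F = (-25.500, 7.000).
Jacobian J = [[4·x₂^2 + 2·x₂ - 1, 8·x₁·x₂ + 2·x₁ + 5], [4·x₁·x₂ - 3·x₂^2, 2·x₁^2 - 6·x₁·x₂ + 1]].
At the point, J = [[11.000, 26.000], [0.000, -12.500]] (det J = -137.500).
Solving J·Δ = −F gives Δ = (0.995, 0.560).
Then the next iterate is (x₁, x₂)₁ = (-0.505, -1.440).

(-0.505, -1.440)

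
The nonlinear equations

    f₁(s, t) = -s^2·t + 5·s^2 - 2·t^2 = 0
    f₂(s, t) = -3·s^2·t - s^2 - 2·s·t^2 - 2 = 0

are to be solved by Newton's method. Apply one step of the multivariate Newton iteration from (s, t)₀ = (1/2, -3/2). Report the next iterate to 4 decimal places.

(-0.1350, -0.2822)

At (1/2, -3/2): F = (-2.8750, -3.3750).
Jacobian J = [[-2·s·t + 10·s, -s^2 - 4·t], [-6·s·t - 2·s - 2·t^2, -3·s^2 - 4·s·t]].
At the point, J = [[6.5000, 5.7500], [-1.0000, 2.2500]] (det J = 20.3750).
Solving J·Δ = −F gives Δ = (-0.6350, 1.2178).
Then the next iterate is (s, t)₁ = (-0.1350, -0.2822).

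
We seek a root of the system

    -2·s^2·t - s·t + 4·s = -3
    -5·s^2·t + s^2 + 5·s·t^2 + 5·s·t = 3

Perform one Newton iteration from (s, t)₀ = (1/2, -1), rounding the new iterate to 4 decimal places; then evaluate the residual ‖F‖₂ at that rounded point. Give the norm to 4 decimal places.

20.7538

At (1/2, -1): F = (6.0000, -1.5000).
Jacobian J = [[-4·s·t - t + 4, -2·s^2 - s], [-10·s·t + 2·s + 5·t^2 + 5·t, -5·s^2 + 10·s·t + 5·s]].
At the point, J = [[7.0000, -1.0000], [6.0000, -3.7500]] (det J = -20.2500).
Solving J·Δ = −F gives Δ = (-1.1852, -2.2963).
Then the next iterate is (s, t)₁ = (-0.6852, -3.2963).
Re-evaluating at (-0.6852, -3.2963): F = (1.095795, -20.724853), so ‖F‖₂ = 20.7538.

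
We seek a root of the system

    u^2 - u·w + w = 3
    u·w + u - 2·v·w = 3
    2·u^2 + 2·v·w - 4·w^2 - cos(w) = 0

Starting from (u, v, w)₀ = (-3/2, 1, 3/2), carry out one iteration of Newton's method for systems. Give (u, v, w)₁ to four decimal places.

(-1.3584, -1.0294, 0.5549)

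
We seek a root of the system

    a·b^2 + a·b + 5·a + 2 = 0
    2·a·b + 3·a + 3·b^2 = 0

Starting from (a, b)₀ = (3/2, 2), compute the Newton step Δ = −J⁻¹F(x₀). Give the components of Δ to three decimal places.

At (3/2, 2): F = (18.500, 22.500).
Jacobian J = [[b^2 + b + 5, 2·a·b + a], [2·b + 3, 2·a + 6·b]].
At the point, J = [[11.000, 7.500], [7.000, 15.000]] (det J = 112.500).
Solving J·Δ = −F gives Δ = (-0.967, -1.049).

(-0.967, -1.049)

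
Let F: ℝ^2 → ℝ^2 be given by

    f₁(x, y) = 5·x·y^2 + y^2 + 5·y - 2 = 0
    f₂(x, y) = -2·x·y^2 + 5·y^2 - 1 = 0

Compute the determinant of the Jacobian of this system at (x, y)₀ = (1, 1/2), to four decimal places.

J = [[5·y^2, 10·x·y + 2·y + 5], [-2·y^2, -4·x·y + 10·y]].
At the point, J = [[1.2500, 11.0000], [-0.5000, 3.0000]].
det J = 9.2500.

9.2500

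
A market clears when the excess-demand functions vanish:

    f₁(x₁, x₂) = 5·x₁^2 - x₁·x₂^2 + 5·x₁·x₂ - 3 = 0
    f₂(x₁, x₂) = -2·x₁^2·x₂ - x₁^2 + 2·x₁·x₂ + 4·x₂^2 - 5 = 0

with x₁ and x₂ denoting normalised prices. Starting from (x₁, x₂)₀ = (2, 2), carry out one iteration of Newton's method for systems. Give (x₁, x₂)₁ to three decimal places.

(0.983, 0.727)

At (2, 2): F = (29.000, -1.000).
Jacobian J = [[10·x₁ - x₂^2 + 5·x₂, -2·x₁·x₂ + 5·x₁], [-4·x₁·x₂ - 2·x₁ + 2·x₂, -2·x₁^2 + 2·x₁ + 8·x₂]].
At the point, J = [[26.000, 2.000], [-16.000, 12.000]] (det J = 344.000).
Solving J·Δ = −F gives Δ = (-1.017, -1.273).
Then the next iterate is (x₁, x₂)₁ = (0.983, 0.727).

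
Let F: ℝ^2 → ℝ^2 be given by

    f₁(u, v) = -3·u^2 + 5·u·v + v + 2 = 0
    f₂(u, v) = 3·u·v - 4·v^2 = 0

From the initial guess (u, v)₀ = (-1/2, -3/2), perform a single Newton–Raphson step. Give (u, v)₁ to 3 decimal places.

(-0.007, -0.646)

At (-1/2, -3/2): F = (3.500, -6.750).
Jacobian J = [[-6·u + 5·v, 5·u + 1], [3·v, 3·u - 8·v]].
At the point, J = [[-4.500, -1.500], [-4.500, 10.500]] (det J = -54.000).
Solving J·Δ = −F gives Δ = (0.493, 0.854).
Then the next iterate is (u, v)₁ = (-0.007, -0.646).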